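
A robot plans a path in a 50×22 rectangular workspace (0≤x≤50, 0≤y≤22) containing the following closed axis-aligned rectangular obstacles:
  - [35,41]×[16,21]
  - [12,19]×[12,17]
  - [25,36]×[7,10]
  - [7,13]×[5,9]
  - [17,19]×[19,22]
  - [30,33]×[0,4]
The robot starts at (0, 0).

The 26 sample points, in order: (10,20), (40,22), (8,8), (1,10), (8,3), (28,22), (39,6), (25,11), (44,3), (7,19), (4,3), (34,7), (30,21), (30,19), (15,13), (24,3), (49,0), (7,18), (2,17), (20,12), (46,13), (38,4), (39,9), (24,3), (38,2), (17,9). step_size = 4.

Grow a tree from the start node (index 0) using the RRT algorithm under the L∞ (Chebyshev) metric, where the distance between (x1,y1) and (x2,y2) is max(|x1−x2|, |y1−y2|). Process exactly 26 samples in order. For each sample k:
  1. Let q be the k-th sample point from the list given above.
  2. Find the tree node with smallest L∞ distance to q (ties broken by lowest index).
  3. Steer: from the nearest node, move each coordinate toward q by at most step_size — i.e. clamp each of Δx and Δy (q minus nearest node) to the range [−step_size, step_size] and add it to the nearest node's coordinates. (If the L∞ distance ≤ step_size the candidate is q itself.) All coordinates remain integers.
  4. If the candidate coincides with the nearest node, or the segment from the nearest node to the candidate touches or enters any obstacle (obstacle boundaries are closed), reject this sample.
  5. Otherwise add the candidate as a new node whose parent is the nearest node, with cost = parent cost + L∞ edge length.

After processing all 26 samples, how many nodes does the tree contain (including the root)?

1. q=(10,20) nearest=0 d=20 new=(4,4) → add node 1 parent=0 cost=4
2. q=(40,22) nearest=1 d=36 new=(8,8) → blocked by [7,13]×[5,9], reject
3. q=(8,8) nearest=1 d=4 new=(8,8) → blocked by [7,13]×[5,9], reject
4. q=(1,10) nearest=1 d=6 new=(1,8) → add node 2 parent=1 cost=8
5. q=(8,3) nearest=1 d=4 new=(8,3) → add node 3 parent=1 cost=8
6. q=(28,22) nearest=3 d=20 new=(12,7) → blocked by [7,13]×[5,9], reject
7. q=(39,6) nearest=3 d=31 new=(12,6) → blocked by [7,13]×[5,9], reject
8. q=(25,11) nearest=3 d=17 new=(12,7) → blocked by [7,13]×[5,9], reject
9. q=(44,3) nearest=3 d=36 new=(12,3) → add node 4 parent=3 cost=12
10. q=(7,19) nearest=2 d=11 new=(5,12) → add node 5 parent=2 cost=12
11. q=(4,3) nearest=1 d=1 new=(4,3) → add node 6 parent=1 cost=5
12. q=(34,7) nearest=4 d=22 new=(16,7) → add node 7 parent=4 cost=16
13. q=(30,21) nearest=7 d=14 new=(20,11) → add node 8 parent=7 cost=20
14. q=(30,19) nearest=8 d=10 new=(24,15) → add node 9 parent=8 cost=24
15. q=(15,13) nearest=8 d=5 new=(16,13) → blocked by [12,19]×[12,17], reject
16. q=(24,3) nearest=7 d=8 new=(20,3) → add node 10 parent=7 cost=20
17. q=(49,0) nearest=9 d=25 new=(28,11) → add node 11 parent=9 cost=28
18. q=(7,18) nearest=5 d=6 new=(7,16) → add node 12 parent=5 cost=16
19. q=(2,17) nearest=5 d=5 new=(2,16) → add node 13 parent=5 cost=16
20. q=(20,12) nearest=8 d=1 new=(20,12) → add node 14 parent=8 cost=21
21. q=(46,13) nearest=11 d=18 new=(32,13) → add node 15 parent=11 cost=32
22. q=(38,4) nearest=15 d=9 new=(36,9) → blocked by [25,36]×[7,10], reject
23. q=(39,9) nearest=15 d=7 new=(36,9) → blocked by [25,36]×[7,10], reject
24. q=(24,3) nearest=10 d=4 new=(24,3) → add node 16 parent=10 cost=24
25. q=(38,2) nearest=11 d=10 new=(32,7) → blocked by [25,36]×[7,10], reject
26. q=(17,9) nearest=7 d=2 new=(17,9) → add node 17 parent=7 cost=18

Node count: 18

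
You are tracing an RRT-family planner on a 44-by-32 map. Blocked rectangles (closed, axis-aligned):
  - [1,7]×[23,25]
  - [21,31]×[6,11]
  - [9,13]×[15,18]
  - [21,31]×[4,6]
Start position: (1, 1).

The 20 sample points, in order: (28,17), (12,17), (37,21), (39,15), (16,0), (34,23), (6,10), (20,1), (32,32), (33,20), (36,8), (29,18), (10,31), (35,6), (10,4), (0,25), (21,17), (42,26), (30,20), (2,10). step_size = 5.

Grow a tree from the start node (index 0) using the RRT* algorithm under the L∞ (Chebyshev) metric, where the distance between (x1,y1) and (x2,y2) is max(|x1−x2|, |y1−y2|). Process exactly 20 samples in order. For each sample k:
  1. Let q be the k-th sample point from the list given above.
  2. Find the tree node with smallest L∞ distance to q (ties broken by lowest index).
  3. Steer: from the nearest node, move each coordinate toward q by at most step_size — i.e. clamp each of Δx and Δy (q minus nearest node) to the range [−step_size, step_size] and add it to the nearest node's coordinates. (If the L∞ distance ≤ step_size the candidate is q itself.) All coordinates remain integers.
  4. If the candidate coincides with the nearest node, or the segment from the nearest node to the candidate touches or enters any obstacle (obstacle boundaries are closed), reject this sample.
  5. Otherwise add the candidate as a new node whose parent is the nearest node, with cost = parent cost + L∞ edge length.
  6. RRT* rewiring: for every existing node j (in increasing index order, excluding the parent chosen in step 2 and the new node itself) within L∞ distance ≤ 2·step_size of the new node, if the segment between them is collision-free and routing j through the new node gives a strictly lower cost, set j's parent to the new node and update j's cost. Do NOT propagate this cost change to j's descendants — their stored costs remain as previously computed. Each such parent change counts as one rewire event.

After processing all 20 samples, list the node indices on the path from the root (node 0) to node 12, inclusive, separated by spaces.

1. q=(28,17) nearest=0 d=27 new=(6,6) → add node 1 parent=0 cost=5
2. q=(12,17) nearest=1 d=11 new=(11,11) → add node 2 parent=1 cost=10
3. q=(37,21) nearest=2 d=26 new=(16,16) → add node 3 parent=2 cost=15
4. q=(39,15) nearest=3 d=23 new=(21,15) → add node 4 parent=3 cost=20
5. q=(16,0) nearest=1 d=10 new=(11,1) → add node 5 parent=1 cost=10
6. q=(34,23) nearest=4 d=13 new=(26,20) → add node 6 parent=4 cost=25
7. q=(6,10) nearest=1 d=4 new=(6,10) → add node 7 parent=1 cost=9
8. q=(20,1) nearest=5 d=9 new=(16,1) → add node 8 parent=5 cost=15
9. q=(32,32) nearest=6 d=12 new=(31,25) → add node 9 parent=6 cost=30
10. q=(33,20) nearest=9 d=5 new=(33,20) → add node 10 parent=9 cost=35
11. q=(36,8) nearest=6 d=12 new=(31,15) → add node 11 parent=6 cost=30
12. q=(29,18) nearest=6 d=3 new=(29,18) → add node 12 parent=6 cost=28; rewire 10→12 (32<35)
13. q=(10,31) nearest=3 d=15 new=(11,21) → add node 13 parent=3 cost=20
14. q=(35,6) nearest=11 d=9 new=(35,10) → add node 14 parent=11 cost=35
15. q=(10,4) nearest=5 d=3 new=(10,4) → add node 15 parent=5 cost=13
16. q=(0,25) nearest=13 d=11 new=(6,25) → blocked by [1,7]×[23,25], reject
17. q=(21,17) nearest=4 d=2 new=(21,17) → add node 16 parent=4 cost=22
18. q=(42,26) nearest=10 d=9 new=(38,25) → add node 17 parent=10 cost=37
19. q=(30,20) nearest=12 d=2 new=(30,20) → add node 18 parent=12 cost=30
20. q=(2,10) nearest=1 d=4 new=(2,10) → add node 19 parent=1 cost=9

Path: 0 1 2 3 4 6 12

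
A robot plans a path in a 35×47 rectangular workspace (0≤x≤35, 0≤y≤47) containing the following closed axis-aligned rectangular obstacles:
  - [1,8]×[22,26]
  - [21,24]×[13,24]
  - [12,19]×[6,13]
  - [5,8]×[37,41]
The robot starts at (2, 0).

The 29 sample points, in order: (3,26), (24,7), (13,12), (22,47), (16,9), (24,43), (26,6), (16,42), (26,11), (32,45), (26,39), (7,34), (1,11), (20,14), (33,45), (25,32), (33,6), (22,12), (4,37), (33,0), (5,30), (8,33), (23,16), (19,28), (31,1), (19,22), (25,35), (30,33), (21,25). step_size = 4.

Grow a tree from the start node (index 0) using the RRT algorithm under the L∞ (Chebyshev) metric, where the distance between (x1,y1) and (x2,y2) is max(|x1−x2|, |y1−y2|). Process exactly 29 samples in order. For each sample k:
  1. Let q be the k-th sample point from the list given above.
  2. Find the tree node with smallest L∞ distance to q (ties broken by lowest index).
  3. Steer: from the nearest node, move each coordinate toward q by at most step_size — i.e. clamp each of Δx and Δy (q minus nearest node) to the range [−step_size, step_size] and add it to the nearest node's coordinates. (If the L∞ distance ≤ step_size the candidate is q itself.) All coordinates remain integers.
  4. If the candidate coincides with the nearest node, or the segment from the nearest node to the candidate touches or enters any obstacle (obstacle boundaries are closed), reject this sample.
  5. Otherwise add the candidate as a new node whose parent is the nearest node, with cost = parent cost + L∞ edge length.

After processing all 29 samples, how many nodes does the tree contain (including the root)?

Node count: 17

1. q=(3,26) nearest=0 d=26 new=(3,4) → add node 1 parent=0 cost=4
2. q=(24,7) nearest=1 d=21 new=(7,7) → add node 2 parent=1 cost=8
3. q=(13,12) nearest=2 d=6 new=(11,11) → add node 3 parent=2 cost=12
4. q=(22,47) nearest=3 d=36 new=(15,15) → blocked by [12,19]×[6,13], reject
5. q=(16,9) nearest=3 d=5 new=(15,9) → blocked by [12,19]×[6,13], reject
6. q=(24,43) nearest=3 d=32 new=(15,15) → blocked by [12,19]×[6,13], reject
7. q=(26,6) nearest=3 d=15 new=(15,7) → blocked by [12,19]×[6,13], reject
8. q=(16,42) nearest=3 d=31 new=(15,15) → blocked by [12,19]×[6,13], reject
9. q=(26,11) nearest=3 d=15 new=(15,11) → blocked by [12,19]×[6,13], reject
10. q=(32,45) nearest=3 d=34 new=(15,15) → blocked by [12,19]×[6,13], reject
11. q=(26,39) nearest=3 d=28 new=(15,15) → blocked by [12,19]×[6,13], reject
12. q=(7,34) nearest=3 d=23 new=(7,15) → add node 4 parent=3 cost=16
13. q=(1,11) nearest=2 d=6 new=(3,11) → add node 5 parent=2 cost=12
14. q=(20,14) nearest=3 d=9 new=(15,14) → blocked by [12,19]×[6,13], reject
15. q=(33,45) nearest=4 d=30 new=(11,19) → add node 6 parent=4 cost=20
16. q=(25,32) nearest=6 d=14 new=(15,23) → add node 7 parent=6 cost=24
17. q=(33,6) nearest=7 d=18 new=(19,19) → add node 8 parent=7 cost=28
18. q=(22,12) nearest=8 d=7 new=(22,15) → blocked by [21,24]×[13,24], reject
19. q=(4,37) nearest=7 d=14 new=(11,27) → add node 9 parent=7 cost=28
20. q=(33,0) nearest=8 d=19 new=(23,15) → blocked by [21,24]×[13,24], reject
21. q=(5,30) nearest=9 d=6 new=(7,30) → add node 10 parent=9 cost=32
22. q=(8,33) nearest=10 d=3 new=(8,33) → add node 11 parent=10 cost=35
23. q=(23,16) nearest=8 d=4 new=(23,16) → blocked by [21,24]×[13,24], reject
24. q=(19,28) nearest=7 d=5 new=(19,27) → add node 12 parent=7 cost=28
25. q=(31,1) nearest=8 d=18 new=(23,15) → blocked by [21,24]×[13,24], reject
26. q=(19,22) nearest=8 d=3 new=(19,22) → add node 13 parent=8 cost=31
27. q=(25,35) nearest=12 d=8 new=(23,31) → add node 14 parent=12 cost=32
28. q=(30,33) nearest=14 d=7 new=(27,33) → add node 15 parent=14 cost=36
29. q=(21,25) nearest=12 d=2 new=(21,25) → add node 16 parent=12 cost=30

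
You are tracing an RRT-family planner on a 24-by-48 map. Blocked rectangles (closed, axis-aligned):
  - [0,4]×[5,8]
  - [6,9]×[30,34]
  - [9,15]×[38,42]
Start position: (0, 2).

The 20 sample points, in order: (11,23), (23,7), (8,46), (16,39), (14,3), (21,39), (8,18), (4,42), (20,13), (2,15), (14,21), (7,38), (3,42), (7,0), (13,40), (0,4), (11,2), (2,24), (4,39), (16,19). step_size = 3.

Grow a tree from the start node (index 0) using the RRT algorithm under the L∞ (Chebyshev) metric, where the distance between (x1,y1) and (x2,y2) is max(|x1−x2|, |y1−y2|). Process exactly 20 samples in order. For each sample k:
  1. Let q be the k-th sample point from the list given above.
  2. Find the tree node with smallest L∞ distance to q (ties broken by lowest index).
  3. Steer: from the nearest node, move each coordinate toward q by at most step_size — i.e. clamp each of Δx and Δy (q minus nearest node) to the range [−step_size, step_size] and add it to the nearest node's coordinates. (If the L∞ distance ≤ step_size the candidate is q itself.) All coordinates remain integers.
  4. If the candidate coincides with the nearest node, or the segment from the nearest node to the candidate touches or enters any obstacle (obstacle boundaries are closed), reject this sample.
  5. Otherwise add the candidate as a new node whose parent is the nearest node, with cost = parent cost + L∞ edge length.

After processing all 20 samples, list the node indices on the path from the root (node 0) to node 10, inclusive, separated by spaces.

Path: 0 1 10

1. q=(11,23) nearest=0 d=21 new=(3,5) → blocked by [0,4]×[5,8], reject
2. q=(23,7) nearest=0 d=23 new=(3,5) → blocked by [0,4]×[5,8], reject
3. q=(8,46) nearest=0 d=44 new=(3,5) → blocked by [0,4]×[5,8], reject
4. q=(16,39) nearest=0 d=37 new=(3,5) → blocked by [0,4]×[5,8], reject
5. q=(14,3) nearest=0 d=14 new=(3,3) → add node 1 parent=0 cost=3
6. q=(21,39) nearest=1 d=36 new=(6,6) → add node 2 parent=1 cost=6
7. q=(8,18) nearest=2 d=12 new=(8,9) → add node 3 parent=2 cost=9
8. q=(4,42) nearest=3 d=33 new=(5,12) → add node 4 parent=3 cost=12
9. q=(20,13) nearest=3 d=12 new=(11,12) → add node 5 parent=3 cost=12
10. q=(2,15) nearest=4 d=3 new=(2,15) → add node 6 parent=4 cost=15
11. q=(14,21) nearest=4 d=9 new=(8,15) → add node 7 parent=4 cost=15
12. q=(7,38) nearest=6 d=23 new=(5,18) → add node 8 parent=6 cost=18
13. q=(3,42) nearest=8 d=24 new=(3,21) → add node 9 parent=8 cost=21
14. q=(7,0) nearest=1 d=4 new=(6,0) → add node 10 parent=1 cost=6
15. q=(13,40) nearest=9 d=19 new=(6,24) → add node 11 parent=9 cost=24
16. q=(0,4) nearest=0 d=2 new=(0,4) → add node 12 parent=0 cost=2
17. q=(11,2) nearest=2 d=5 new=(9,3) → add node 13 parent=2 cost=9
18. q=(2,24) nearest=9 d=3 new=(2,24) → add node 14 parent=9 cost=24
19. q=(4,39) nearest=11 d=15 new=(4,27) → add node 15 parent=11 cost=27
20. q=(16,19) nearest=5 d=7 new=(14,15) → add node 16 parent=5 cost=15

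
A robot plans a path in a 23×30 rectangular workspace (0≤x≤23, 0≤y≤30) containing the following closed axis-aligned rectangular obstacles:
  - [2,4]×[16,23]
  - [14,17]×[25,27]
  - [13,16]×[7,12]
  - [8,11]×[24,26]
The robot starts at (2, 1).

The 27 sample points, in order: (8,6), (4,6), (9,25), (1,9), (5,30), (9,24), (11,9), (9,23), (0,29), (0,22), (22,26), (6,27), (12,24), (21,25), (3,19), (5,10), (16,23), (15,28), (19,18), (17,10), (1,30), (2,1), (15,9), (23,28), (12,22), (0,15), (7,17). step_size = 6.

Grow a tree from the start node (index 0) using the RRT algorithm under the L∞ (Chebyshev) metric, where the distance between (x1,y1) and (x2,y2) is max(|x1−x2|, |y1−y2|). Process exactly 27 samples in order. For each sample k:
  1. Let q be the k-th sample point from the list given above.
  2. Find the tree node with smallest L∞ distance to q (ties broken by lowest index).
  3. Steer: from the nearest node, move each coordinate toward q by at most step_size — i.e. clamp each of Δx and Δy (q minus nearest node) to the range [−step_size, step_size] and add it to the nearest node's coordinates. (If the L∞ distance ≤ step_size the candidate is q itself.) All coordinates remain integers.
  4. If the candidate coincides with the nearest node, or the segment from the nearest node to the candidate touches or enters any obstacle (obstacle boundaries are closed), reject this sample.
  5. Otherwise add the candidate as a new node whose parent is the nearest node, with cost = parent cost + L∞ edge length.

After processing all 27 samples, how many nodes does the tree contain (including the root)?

1. q=(8,6) nearest=0 d=6 new=(8,6) → add node 1 parent=0 cost=6
2. q=(4,6) nearest=1 d=4 new=(4,6) → add node 2 parent=1 cost=10
3. q=(9,25) nearest=1 d=19 new=(9,12) → add node 3 parent=1 cost=12
4. q=(1,9) nearest=2 d=3 new=(1,9) → add node 4 parent=2 cost=13
5. q=(5,30) nearest=3 d=18 new=(5,18) → add node 5 parent=3 cost=18
6. q=(9,24) nearest=5 d=6 new=(9,24) → blocked by [8,11]×[24,26], reject
7. q=(11,9) nearest=1 d=3 new=(11,9) → add node 6 parent=1 cost=9
8. q=(9,23) nearest=5 d=5 new=(9,23) → add node 7 parent=5 cost=23
9. q=(0,29) nearest=7 d=9 new=(3,29) → blocked by [8,11]×[24,26], reject
10. q=(0,22) nearest=5 d=5 new=(0,22) → blocked by [2,4]×[16,23], reject
11. q=(22,26) nearest=7 d=13 new=(15,26) → blocked by [14,17]×[25,27], reject
12. q=(6,27) nearest=7 d=4 new=(6,27) → blocked by [8,11]×[24,26], reject
13. q=(12,24) nearest=7 d=3 new=(12,24) → add node 8 parent=7 cost=26
14. q=(21,25) nearest=8 d=9 new=(18,25) → add node 9 parent=8 cost=32
15. q=(3,19) nearest=5 d=2 new=(3,19) → blocked by [2,4]×[16,23], reject
16. q=(5,10) nearest=1 d=4 new=(5,10) → add node 10 parent=1 cost=10
17. q=(16,23) nearest=9 d=2 new=(16,23) → add node 11 parent=9 cost=34
18. q=(15,28) nearest=9 d=3 new=(15,28) → blocked by [14,17]×[25,27], reject
19. q=(19,18) nearest=11 d=5 new=(19,18) → add node 12 parent=11 cost=39
20. q=(17,10) nearest=6 d=6 new=(17,10) → blocked by [13,16]×[7,12], reject
21. q=(1,30) nearest=7 d=8 new=(3,29) → blocked by [8,11]×[24,26], reject
22. q=(2,1) nearest=0 d=0 → coincident, reject
23. q=(15,9) nearest=6 d=4 new=(15,9) → blocked by [13,16]×[7,12], reject
24. q=(23,28) nearest=9 d=5 new=(23,28) → add node 13 parent=9 cost=37
25. q=(12,22) nearest=8 d=2 new=(12,22) → add node 14 parent=8 cost=28
26. q=(0,15) nearest=5 d=5 new=(0,15) → blocked by [2,4]×[16,23], reject
27. q=(7,17) nearest=5 d=2 new=(7,17) → add node 15 parent=5 cost=20

Node count: 16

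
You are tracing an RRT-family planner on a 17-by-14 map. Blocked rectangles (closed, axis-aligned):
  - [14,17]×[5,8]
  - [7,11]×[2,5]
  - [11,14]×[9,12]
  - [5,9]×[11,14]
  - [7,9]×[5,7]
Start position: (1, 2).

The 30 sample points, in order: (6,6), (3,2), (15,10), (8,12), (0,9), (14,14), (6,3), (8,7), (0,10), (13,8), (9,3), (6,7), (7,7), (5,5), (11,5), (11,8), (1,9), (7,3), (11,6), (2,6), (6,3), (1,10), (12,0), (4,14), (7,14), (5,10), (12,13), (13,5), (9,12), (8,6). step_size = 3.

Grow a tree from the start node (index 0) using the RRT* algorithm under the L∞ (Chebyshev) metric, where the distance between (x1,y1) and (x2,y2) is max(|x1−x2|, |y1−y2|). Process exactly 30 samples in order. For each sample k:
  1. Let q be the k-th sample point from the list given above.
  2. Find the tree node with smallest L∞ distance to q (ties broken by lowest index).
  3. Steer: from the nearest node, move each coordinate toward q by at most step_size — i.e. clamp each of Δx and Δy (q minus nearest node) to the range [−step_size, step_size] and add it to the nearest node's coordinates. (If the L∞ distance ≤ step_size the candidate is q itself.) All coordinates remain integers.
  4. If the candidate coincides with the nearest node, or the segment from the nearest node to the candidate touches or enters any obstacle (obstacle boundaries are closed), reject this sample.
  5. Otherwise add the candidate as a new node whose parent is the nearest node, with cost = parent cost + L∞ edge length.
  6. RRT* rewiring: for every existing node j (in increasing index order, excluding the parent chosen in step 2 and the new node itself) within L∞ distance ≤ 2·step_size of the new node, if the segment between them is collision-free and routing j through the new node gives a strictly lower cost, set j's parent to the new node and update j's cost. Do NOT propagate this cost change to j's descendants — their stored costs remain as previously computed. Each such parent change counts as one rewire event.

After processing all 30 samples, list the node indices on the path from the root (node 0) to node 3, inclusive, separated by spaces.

Path: 0 1 3

1. q=(6,6) nearest=0 d=5 new=(4,5) → add node 1 parent=0 cost=3
2. q=(3,2) nearest=0 d=2 new=(3,2) → add node 2 parent=0 cost=2
3. q=(15,10) nearest=1 d=11 new=(7,8) → add node 3 parent=1 cost=6
4. q=(8,12) nearest=3 d=4 new=(8,11) → blocked by [5,9]×[11,14], reject
5. q=(0,9) nearest=1 d=4 new=(1,8) → add node 4 parent=1 cost=6
6. q=(14,14) nearest=3 d=7 new=(10,11) → add node 5 parent=3 cost=9
7. q=(6,3) nearest=1 d=2 new=(6,3) → add node 6 parent=1 cost=5
8. q=(8,7) nearest=3 d=1 new=(8,7) → blocked by [7,9]×[5,7], reject
9. q=(0,10) nearest=4 d=2 new=(0,10) → add node 7 parent=4 cost=8
10. q=(13,8) nearest=5 d=3 new=(13,8) → blocked by [11,14]×[9,12], reject
11. q=(9,3) nearest=6 d=3 new=(9,3) → blocked by [7,11]×[2,5], reject
12. q=(6,7) nearest=3 d=1 new=(6,7) → add node 8 parent=3 cost=7
13. q=(7,7) nearest=3 d=1 new=(7,7) → blocked by [7,9]×[5,7], reject
14. q=(5,5) nearest=1 d=1 new=(5,5) → add node 9 parent=1 cost=4; rewire 8→9 (6<7)
15. q=(11,5) nearest=3 d=4 new=(10,5) → blocked by [7,11]×[2,5], reject
16. q=(11,8) nearest=5 d=3 new=(11,8) → add node 10 parent=5 cost=12
17. q=(1,9) nearest=4 d=1 new=(1,9) → add node 11 parent=4 cost=7
18. q=(7,3) nearest=6 d=1 new=(7,3) → blocked by [7,11]×[2,5], reject
19. q=(11,6) nearest=10 d=2 new=(11,6) → add node 12 parent=10 cost=14
20. q=(2,6) nearest=1 d=2 new=(2,6) → add node 13 parent=1 cost=5
21. q=(6,3) nearest=6 d=0 → coincident, reject
22. q=(1,10) nearest=7 d=1 new=(1,10) → add node 14 parent=7 cost=9
23. q=(12,0) nearest=6 d=6 new=(9,0) → blocked by [7,11]×[2,5], reject
24. q=(4,14) nearest=7 d=4 new=(3,13) → add node 15 parent=7 cost=11
25. q=(7,14) nearest=5 d=3 new=(7,14) → blocked by [5,9]×[11,14], reject
26. q=(5,10) nearest=3 d=2 new=(5,10) → add node 16 parent=3 cost=8
27. q=(12,13) nearest=5 d=2 new=(12,13) → blocked by [11,14]×[9,12], reject
28. q=(13,5) nearest=12 d=2 new=(13,5) → add node 17 parent=12 cost=16
29. q=(9,12) nearest=5 d=1 new=(9,12) → blocked by [5,9]×[11,14], reject
30. q=(8,6) nearest=3 d=2 new=(8,6) → blocked by [7,9]×[5,7], reject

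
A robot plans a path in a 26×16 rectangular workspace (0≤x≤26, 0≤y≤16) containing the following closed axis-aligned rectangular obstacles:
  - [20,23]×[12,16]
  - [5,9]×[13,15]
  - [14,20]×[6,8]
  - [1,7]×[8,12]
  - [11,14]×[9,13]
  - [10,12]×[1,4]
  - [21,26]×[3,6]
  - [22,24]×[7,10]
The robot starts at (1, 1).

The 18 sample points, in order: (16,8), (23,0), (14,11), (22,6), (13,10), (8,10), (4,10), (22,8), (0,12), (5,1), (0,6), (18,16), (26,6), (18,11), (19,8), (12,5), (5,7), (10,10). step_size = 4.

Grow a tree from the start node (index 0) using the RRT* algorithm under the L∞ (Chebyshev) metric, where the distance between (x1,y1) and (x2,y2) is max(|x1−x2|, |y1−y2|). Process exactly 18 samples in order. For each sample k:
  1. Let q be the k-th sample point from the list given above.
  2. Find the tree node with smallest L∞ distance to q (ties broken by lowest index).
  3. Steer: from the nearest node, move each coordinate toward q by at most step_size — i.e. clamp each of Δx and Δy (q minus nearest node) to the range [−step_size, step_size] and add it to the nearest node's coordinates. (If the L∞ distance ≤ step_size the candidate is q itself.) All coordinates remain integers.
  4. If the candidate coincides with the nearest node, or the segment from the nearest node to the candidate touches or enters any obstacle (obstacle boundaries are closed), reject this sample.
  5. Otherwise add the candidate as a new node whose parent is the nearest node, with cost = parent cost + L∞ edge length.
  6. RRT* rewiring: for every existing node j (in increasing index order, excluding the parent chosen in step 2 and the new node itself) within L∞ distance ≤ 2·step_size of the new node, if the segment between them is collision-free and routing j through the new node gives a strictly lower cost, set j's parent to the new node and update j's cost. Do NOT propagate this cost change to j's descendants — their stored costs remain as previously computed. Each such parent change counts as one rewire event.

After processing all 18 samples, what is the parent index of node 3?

1. q=(16,8) nearest=0 d=15 new=(5,5) → add node 1 parent=0 cost=4
2. q=(23,0) nearest=1 d=18 new=(9,1) → add node 2 parent=1 cost=8
3. q=(14,11) nearest=1 d=9 new=(9,9) → add node 3 parent=1 cost=8
4. q=(22,6) nearest=2 d=13 new=(13,5) → blocked by [10,12]×[1,4], reject
5. q=(13,10) nearest=3 d=4 new=(13,10) → blocked by [11,14]×[9,13], reject
6. q=(8,10) nearest=3 d=1 new=(8,10) → add node 4 parent=3 cost=9
7. q=(4,10) nearest=4 d=4 new=(4,10) → blocked by [1,7]×[8,12], reject
8. q=(22,8) nearest=2 d=13 new=(13,5) → blocked by [10,12]×[1,4], reject
9. q=(0,12) nearest=1 d=7 new=(1,9) → blocked by [1,7]×[8,12], reject
10. q=(5,1) nearest=0 d=4 new=(5,1) → add node 5 parent=0 cost=4
11. q=(0,6) nearest=0 d=5 new=(0,5) → add node 6 parent=0 cost=4
12. q=(18,16) nearest=3 d=9 new=(13,13) → blocked by [11,14]×[9,13], reject
13. q=(26,6) nearest=2 d=17 new=(13,5) → blocked by [10,12]×[1,4], reject
14. q=(18,11) nearest=3 d=9 new=(13,11) → blocked by [11,14]×[9,13], reject
15. q=(19,8) nearest=2 d=10 new=(13,5) → blocked by [10,12]×[1,4], reject
16. q=(12,5) nearest=2 d=4 new=(12,5) → blocked by [10,12]×[1,4], reject
17. q=(5,7) nearest=1 d=2 new=(5,7) → add node 7 parent=1 cost=6
18. q=(10,10) nearest=3 d=1 new=(10,10) → add node 8 parent=3 cost=9

Parent of node 3: 1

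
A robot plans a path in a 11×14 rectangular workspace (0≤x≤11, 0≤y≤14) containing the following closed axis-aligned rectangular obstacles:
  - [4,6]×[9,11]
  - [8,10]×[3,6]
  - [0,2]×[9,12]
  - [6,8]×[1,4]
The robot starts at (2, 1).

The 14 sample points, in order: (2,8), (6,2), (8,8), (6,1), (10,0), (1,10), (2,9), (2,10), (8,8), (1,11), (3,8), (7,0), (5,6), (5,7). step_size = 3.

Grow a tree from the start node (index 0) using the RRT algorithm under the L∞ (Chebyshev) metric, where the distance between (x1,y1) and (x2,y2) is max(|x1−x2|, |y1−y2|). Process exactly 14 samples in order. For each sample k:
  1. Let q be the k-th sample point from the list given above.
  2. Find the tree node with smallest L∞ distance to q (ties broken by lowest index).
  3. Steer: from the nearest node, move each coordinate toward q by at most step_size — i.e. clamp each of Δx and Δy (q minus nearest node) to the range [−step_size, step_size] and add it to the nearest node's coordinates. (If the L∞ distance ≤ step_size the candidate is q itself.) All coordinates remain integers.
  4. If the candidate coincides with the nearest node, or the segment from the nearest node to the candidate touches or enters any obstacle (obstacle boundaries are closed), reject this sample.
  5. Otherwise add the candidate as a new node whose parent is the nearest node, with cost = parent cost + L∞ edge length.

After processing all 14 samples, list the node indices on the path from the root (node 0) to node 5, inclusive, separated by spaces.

Path: 0 1 3 5

1. q=(2,8) nearest=0 d=7 new=(2,4) → add node 1 parent=0 cost=3
2. q=(6,2) nearest=0 d=4 new=(5,2) → add node 2 parent=0 cost=3
3. q=(8,8) nearest=1 d=6 new=(5,7) → add node 3 parent=1 cost=6
4. q=(6,1) nearest=2 d=1 new=(6,1) → blocked by [6,8]×[1,4], reject
5. q=(10,0) nearest=2 d=5 new=(8,0) → blocked by [6,8]×[1,4], reject
6. q=(1,10) nearest=3 d=4 new=(2,10) → blocked by [0,2]×[9,12], reject
7. q=(2,9) nearest=3 d=3 new=(2,9) → blocked by [0,2]×[9,12], reject
8. q=(2,10) nearest=3 d=3 new=(2,10) → blocked by [0,2]×[9,12], reject
9. q=(8,8) nearest=3 d=3 new=(8,8) → add node 4 parent=3 cost=9
10. q=(1,11) nearest=3 d=4 new=(2,10) → blocked by [0,2]×[9,12], reject
11. q=(3,8) nearest=3 d=2 new=(3,8) → add node 5 parent=3 cost=8
12. q=(7,0) nearest=2 d=2 new=(7,0) → blocked by [6,8]×[1,4], reject
13. q=(5,6) nearest=3 d=1 new=(5,6) → add node 6 parent=3 cost=7
14. q=(5,7) nearest=3 d=0 → coincident, reject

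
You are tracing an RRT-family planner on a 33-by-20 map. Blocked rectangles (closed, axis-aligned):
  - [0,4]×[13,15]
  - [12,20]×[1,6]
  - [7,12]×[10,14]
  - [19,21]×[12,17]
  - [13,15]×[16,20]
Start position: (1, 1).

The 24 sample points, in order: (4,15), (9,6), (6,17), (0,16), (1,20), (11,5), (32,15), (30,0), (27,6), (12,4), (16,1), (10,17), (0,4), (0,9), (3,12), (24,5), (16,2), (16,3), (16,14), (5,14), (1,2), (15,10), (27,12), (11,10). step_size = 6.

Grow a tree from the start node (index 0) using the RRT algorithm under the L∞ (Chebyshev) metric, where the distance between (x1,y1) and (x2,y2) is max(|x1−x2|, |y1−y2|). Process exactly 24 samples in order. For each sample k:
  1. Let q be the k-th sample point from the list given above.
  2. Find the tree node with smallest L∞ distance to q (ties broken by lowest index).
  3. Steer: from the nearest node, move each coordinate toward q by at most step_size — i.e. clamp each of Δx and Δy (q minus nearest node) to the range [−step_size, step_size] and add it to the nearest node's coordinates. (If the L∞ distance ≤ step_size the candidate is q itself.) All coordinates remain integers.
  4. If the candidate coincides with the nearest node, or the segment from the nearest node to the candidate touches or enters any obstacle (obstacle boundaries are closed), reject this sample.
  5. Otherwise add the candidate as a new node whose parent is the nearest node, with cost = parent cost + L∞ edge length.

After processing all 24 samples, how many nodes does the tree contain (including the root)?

Node count: 13

1. q=(4,15) nearest=0 d=14 new=(4,7) → add node 1 parent=0 cost=6
2. q=(9,6) nearest=1 d=5 new=(9,6) → add node 2 parent=1 cost=11
3. q=(6,17) nearest=1 d=10 new=(6,13) → add node 3 parent=1 cost=12
4. q=(0,16) nearest=3 d=6 new=(0,16) → blocked by [0,4]×[13,15], reject
5. q=(1,20) nearest=3 d=7 new=(1,19) → add node 4 parent=3 cost=18
6. q=(11,5) nearest=2 d=2 new=(11,5) → add node 5 parent=2 cost=13
7. q=(32,15) nearest=5 d=21 new=(17,11) → blocked by [12,20]×[1,6], reject
8. q=(30,0) nearest=5 d=19 new=(17,0) → blocked by [12,20]×[1,6], reject
9. q=(27,6) nearest=5 d=16 new=(17,6) → blocked by [12,20]×[1,6], reject
10. q=(12,4) nearest=5 d=1 new=(12,4) → blocked by [12,20]×[1,6], reject
11. q=(16,1) nearest=5 d=5 new=(16,1) → blocked by [12,20]×[1,6], reject
12. q=(10,17) nearest=3 d=4 new=(10,17) → blocked by [7,12]×[10,14], reject
13. q=(0,4) nearest=0 d=3 new=(0,4) → add node 6 parent=0 cost=3
14. q=(0,9) nearest=1 d=4 new=(0,9) → add node 7 parent=1 cost=10
15. q=(3,12) nearest=3 d=3 new=(3,12) → add node 8 parent=3 cost=15
16. q=(24,5) nearest=5 d=13 new=(17,5) → blocked by [12,20]×[1,6], reject
17. q=(16,2) nearest=5 d=5 new=(16,2) → blocked by [12,20]×[1,6], reject
18. q=(16,3) nearest=5 d=5 new=(16,3) → blocked by [12,20]×[1,6], reject
19. q=(16,14) nearest=2 d=8 new=(15,12) → add node 9 parent=2 cost=17
20. q=(5,14) nearest=3 d=1 new=(5,14) → add node 10 parent=3 cost=13
21. q=(1,2) nearest=0 d=1 new=(1,2) → add node 11 parent=0 cost=1
22. q=(15,10) nearest=9 d=2 new=(15,10) → add node 12 parent=9 cost=19
23. q=(27,12) nearest=9 d=12 new=(21,12) → blocked by [19,21]×[12,17], reject
24. q=(11,10) nearest=2 d=4 new=(11,10) → blocked by [7,12]×[10,14], reject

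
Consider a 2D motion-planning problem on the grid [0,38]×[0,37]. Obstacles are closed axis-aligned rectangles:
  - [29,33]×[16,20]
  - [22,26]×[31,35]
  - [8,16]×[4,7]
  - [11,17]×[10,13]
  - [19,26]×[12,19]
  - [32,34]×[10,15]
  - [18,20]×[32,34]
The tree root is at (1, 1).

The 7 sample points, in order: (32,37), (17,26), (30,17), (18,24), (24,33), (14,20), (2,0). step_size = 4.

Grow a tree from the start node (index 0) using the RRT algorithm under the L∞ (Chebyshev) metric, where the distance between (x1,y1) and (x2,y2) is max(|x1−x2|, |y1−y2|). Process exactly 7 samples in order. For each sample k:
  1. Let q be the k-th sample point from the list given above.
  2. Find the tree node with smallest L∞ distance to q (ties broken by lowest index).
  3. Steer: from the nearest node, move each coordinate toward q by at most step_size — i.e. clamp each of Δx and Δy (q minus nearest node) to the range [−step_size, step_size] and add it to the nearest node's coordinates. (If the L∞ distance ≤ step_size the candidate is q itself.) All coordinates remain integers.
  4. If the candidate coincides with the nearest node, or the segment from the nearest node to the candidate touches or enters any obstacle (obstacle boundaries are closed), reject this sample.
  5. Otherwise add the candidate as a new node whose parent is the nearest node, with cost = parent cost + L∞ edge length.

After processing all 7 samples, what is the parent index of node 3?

1. q=(32,37) nearest=0 d=36 new=(5,5) → add node 1 parent=0 cost=4
2. q=(17,26) nearest=1 d=21 new=(9,9) → add node 2 parent=1 cost=8
3. q=(30,17) nearest=2 d=21 new=(13,13) → blocked by [11,17]×[10,13], reject
4. q=(18,24) nearest=2 d=15 new=(13,13) → blocked by [11,17]×[10,13], reject
5. q=(24,33) nearest=2 d=24 new=(13,13) → blocked by [11,17]×[10,13], reject
6. q=(14,20) nearest=2 d=11 new=(13,13) → blocked by [11,17]×[10,13], reject
7. q=(2,0) nearest=0 d=1 new=(2,0) → add node 3 parent=0 cost=1

Parent of node 3: 0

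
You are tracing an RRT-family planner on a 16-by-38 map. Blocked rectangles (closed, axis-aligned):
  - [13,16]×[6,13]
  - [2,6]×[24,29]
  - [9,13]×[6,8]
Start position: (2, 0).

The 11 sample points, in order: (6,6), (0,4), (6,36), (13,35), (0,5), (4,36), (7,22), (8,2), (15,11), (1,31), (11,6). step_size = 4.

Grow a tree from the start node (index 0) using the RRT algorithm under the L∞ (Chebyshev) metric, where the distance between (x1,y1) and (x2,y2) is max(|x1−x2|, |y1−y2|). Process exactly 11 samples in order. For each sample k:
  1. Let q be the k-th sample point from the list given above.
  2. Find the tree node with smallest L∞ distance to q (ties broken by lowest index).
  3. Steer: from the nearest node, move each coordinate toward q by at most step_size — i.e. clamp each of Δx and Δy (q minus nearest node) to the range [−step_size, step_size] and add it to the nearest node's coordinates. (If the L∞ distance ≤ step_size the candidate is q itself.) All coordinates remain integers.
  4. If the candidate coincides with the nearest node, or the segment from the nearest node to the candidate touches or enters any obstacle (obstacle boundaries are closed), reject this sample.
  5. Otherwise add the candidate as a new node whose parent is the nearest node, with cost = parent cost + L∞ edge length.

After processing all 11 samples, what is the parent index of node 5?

Parent of node 5: 2

1. q=(6,6) nearest=0 d=6 new=(6,4) → add node 1 parent=0 cost=4
2. q=(0,4) nearest=0 d=4 new=(0,4) → add node 2 parent=0 cost=4
3. q=(6,36) nearest=1 d=32 new=(6,8) → add node 3 parent=1 cost=8
4. q=(13,35) nearest=3 d=27 new=(10,12) → add node 4 parent=3 cost=12
5. q=(0,5) nearest=2 d=1 new=(0,5) → add node 5 parent=2 cost=5
6. q=(4,36) nearest=4 d=24 new=(6,16) → add node 6 parent=4 cost=16
7. q=(7,22) nearest=6 d=6 new=(7,20) → add node 7 parent=6 cost=20
8. q=(8,2) nearest=1 d=2 new=(8,2) → add node 8 parent=1 cost=6
9. q=(15,11) nearest=4 d=5 new=(14,11) → blocked by [13,16]×[6,13], reject
10. q=(1,31) nearest=7 d=11 new=(3,24) → blocked by [2,6]×[24,29], reject
11. q=(11,6) nearest=8 d=4 new=(11,6) → blocked by [9,13]×[6,8], reject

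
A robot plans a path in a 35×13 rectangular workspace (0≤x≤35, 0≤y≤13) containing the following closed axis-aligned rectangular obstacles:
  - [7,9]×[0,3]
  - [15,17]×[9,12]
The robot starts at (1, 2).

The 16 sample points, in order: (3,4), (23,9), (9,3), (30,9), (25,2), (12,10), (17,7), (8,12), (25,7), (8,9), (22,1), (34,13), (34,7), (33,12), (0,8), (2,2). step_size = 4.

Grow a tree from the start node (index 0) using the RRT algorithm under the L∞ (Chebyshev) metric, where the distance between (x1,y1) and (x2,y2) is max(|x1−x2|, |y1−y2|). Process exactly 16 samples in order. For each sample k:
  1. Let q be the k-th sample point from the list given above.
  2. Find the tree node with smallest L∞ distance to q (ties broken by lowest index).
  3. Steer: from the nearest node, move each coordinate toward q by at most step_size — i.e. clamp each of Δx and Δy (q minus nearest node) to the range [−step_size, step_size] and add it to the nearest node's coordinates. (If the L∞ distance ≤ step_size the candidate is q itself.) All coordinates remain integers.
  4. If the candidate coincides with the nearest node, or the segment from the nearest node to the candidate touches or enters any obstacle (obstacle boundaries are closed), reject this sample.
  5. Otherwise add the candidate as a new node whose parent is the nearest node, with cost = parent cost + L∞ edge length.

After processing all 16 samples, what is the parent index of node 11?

Parent of node 11: 5

1. q=(3,4) nearest=0 d=2 new=(3,4) → add node 1 parent=0 cost=2
2. q=(23,9) nearest=1 d=20 new=(7,8) → add node 2 parent=1 cost=6
3. q=(9,3) nearest=2 d=5 new=(9,4) → add node 3 parent=2 cost=10
4. q=(30,9) nearest=3 d=21 new=(13,8) → add node 4 parent=3 cost=14
5. q=(25,2) nearest=4 d=12 new=(17,4) → add node 5 parent=4 cost=18
6. q=(12,10) nearest=4 d=2 new=(12,10) → add node 6 parent=4 cost=16
7. q=(17,7) nearest=5 d=3 new=(17,7) → add node 7 parent=5 cost=21
8. q=(8,12) nearest=2 d=4 new=(8,12) → add node 8 parent=2 cost=10
9. q=(25,7) nearest=5 d=8 new=(21,7) → add node 9 parent=5 cost=22
10. q=(8,9) nearest=2 d=1 new=(8,9) → add node 10 parent=2 cost=7
11. q=(22,1) nearest=5 d=5 new=(21,1) → add node 11 parent=5 cost=22
12. q=(34,13) nearest=9 d=13 new=(25,11) → add node 12 parent=9 cost=26
13. q=(34,7) nearest=12 d=9 new=(29,7) → add node 13 parent=12 cost=30
14. q=(33,12) nearest=13 d=5 new=(33,11) → add node 14 parent=13 cost=34
15. q=(0,8) nearest=1 d=4 new=(0,8) → add node 15 parent=1 cost=6
16. q=(2,2) nearest=0 d=1 new=(2,2) → add node 16 parent=0 cost=1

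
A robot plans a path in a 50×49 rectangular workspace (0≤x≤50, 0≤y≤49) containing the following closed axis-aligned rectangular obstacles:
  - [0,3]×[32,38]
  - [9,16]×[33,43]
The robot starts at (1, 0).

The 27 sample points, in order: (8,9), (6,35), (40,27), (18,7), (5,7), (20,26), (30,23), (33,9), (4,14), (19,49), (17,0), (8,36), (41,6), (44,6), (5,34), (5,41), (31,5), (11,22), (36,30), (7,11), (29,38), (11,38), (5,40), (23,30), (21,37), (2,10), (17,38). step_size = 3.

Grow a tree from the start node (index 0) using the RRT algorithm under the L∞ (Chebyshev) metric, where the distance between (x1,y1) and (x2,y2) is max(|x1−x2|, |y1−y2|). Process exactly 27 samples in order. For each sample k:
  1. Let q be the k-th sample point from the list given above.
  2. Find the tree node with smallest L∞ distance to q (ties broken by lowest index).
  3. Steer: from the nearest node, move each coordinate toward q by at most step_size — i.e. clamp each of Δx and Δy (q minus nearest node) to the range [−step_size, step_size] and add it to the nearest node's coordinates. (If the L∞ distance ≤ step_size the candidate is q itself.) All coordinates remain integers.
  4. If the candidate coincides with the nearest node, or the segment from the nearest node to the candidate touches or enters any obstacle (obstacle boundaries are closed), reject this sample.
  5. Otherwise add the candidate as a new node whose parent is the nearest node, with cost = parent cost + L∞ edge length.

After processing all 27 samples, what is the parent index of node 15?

Parent of node 15: 12

1. q=(8,9) nearest=0 d=9 new=(4,3) → add node 1 parent=0 cost=3
2. q=(6,35) nearest=1 d=32 new=(6,6) → add node 2 parent=1 cost=6
3. q=(40,27) nearest=2 d=34 new=(9,9) → add node 3 parent=2 cost=9
4. q=(18,7) nearest=3 d=9 new=(12,7) → add node 4 parent=3 cost=12
5. q=(5,7) nearest=2 d=1 new=(5,7) → add node 5 parent=2 cost=7
6. q=(20,26) nearest=3 d=17 new=(12,12) → add node 6 parent=3 cost=12
7. q=(30,23) nearest=4 d=18 new=(15,10) → add node 7 parent=4 cost=15
8. q=(33,9) nearest=7 d=18 new=(18,9) → add node 8 parent=7 cost=18
9. q=(4,14) nearest=3 d=5 new=(6,12) → add node 9 parent=3 cost=12
10. q=(19,49) nearest=6 d=37 new=(15,15) → add node 10 parent=6 cost=15
11. q=(17,0) nearest=4 d=7 new=(15,4) → add node 11 parent=4 cost=15
12. q=(8,36) nearest=10 d=21 new=(12,18) → add node 12 parent=10 cost=18
13. q=(41,6) nearest=8 d=23 new=(21,6) → add node 13 parent=8 cost=21
14. q=(44,6) nearest=13 d=23 new=(24,6) → add node 14 parent=13 cost=24
15. q=(5,34) nearest=12 d=16 new=(9,21) → add node 15 parent=12 cost=21
16. q=(5,41) nearest=15 d=20 new=(6,24) → add node 16 parent=15 cost=24
17. q=(31,5) nearest=14 d=7 new=(27,5) → add node 17 parent=14 cost=27
18. q=(11,22) nearest=15 d=2 new=(11,22) → add node 18 parent=15 cost=23
19. q=(36,30) nearest=7 d=21 new=(18,13) → add node 19 parent=7 cost=18
20. q=(7,11) nearest=9 d=1 new=(7,11) → add node 20 parent=9 cost=13
21. q=(29,38) nearest=18 d=18 new=(14,25) → add node 21 parent=18 cost=26
22. q=(11,38) nearest=21 d=13 new=(11,28) → add node 22 parent=21 cost=29
23. q=(5,40) nearest=22 d=12 new=(8,31) → add node 23 parent=22 cost=32
24. q=(23,30) nearest=21 d=9 new=(17,28) → add node 24 parent=21 cost=29
25. q=(21,37) nearest=24 d=9 new=(20,31) → add node 25 parent=24 cost=32
26. q=(2,10) nearest=5 d=3 new=(2,10) → add node 26 parent=5 cost=10
27. q=(17,38) nearest=25 d=7 new=(17,34) → add node 27 parent=25 cost=35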